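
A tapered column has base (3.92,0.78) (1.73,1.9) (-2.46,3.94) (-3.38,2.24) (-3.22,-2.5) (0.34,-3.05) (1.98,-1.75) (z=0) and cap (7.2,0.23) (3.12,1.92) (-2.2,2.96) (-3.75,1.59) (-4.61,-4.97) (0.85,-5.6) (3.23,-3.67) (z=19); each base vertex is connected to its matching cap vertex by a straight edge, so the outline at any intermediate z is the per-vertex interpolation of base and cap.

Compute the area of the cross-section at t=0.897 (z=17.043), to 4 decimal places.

Area at t=0.897: 62.1845

Cross-section at t=0.897: each vertex is (1-t)·p0[i] + t·p1[i].
  v1: (1-0.897)·(3.92,0.78) + 0.897·(7.2,0.23) = (6.8622,0.2867)
  v2: (1-0.897)·(1.73,1.9) + 0.897·(3.12,1.92) = (2.9768,1.9179)
  v3: (1-0.897)·(-2.46,3.94) + 0.897·(-2.2,2.96) = (-2.2268,3.0609)
  v4: (1-0.897)·(-3.38,2.24) + 0.897·(-3.75,1.59) = (-3.7119,1.6570)
  v5: (1-0.897)·(-3.22,-2.5) + 0.897·(-4.61,-4.97) = (-4.4668,-4.7156)
  v6: (1-0.897)·(0.34,-3.05) + 0.897·(0.85,-5.6) = (0.7975,-5.3373)
  v7: (1-0.897)·(1.98,-1.75) + 0.897·(3.23,-3.67) = (3.1012,-3.4722)
Shoelace sum Σ(x_i·y_{i+1} − x_{i+1}·y_i):
  i=1: 6.8622·1.9179 − 2.9768·0.2867 = +12.3079 (running +12.3079)
  i=2: 2.9768·3.0609 − -2.2268·1.9179 = +13.3827 (running +25.6906)
  i=3: -2.2268·1.6570 − -3.7119·3.0609 = +7.6722 (running +33.3628)
  i=4: -3.7119·-4.7156 − -4.4668·1.6570 = +24.9051 (running +58.2679)
  i=5: -4.4668·-5.3373 − 0.7975·-4.7156 = +27.6016 (running +85.8695)
  i=6: 0.7975·-3.4722 − 3.1012·-5.3373 = +13.7834 (running +99.6529)
  i=7: 3.1012·0.2867 − 6.8622·-3.4722 = +24.7160 (running +124.3690)
Area = |Σ|/2 = |124.3690|/2 = 62.1845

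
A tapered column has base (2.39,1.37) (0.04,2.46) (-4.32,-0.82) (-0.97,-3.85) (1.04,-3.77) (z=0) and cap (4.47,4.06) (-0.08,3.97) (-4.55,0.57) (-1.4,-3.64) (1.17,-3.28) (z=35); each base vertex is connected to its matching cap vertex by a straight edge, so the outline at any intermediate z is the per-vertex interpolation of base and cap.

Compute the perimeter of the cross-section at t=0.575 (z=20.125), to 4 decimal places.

Perimeter at t=0.575: 23.3172

Cross-section at t=0.575: each vertex is (1-t)·p0[i] + t·p1[i].
  v1: (1-0.575)·(2.39,1.37) + 0.575·(4.47,4.06) = (3.5860,2.9167)
  v2: (1-0.575)·(0.04,2.46) + 0.575·(-0.08,3.97) = (-0.0290,3.3283)
  v3: (1-0.575)·(-4.32,-0.82) + 0.575·(-4.55,0.57) = (-4.4522,-0.0208)
  v4: (1-0.575)·(-0.97,-3.85) + 0.575·(-1.4,-3.64) = (-1.2172,-3.7293)
  v5: (1-0.575)·(1.04,-3.77) + 0.575·(1.17,-3.28) = (1.1147,-3.4882)
Perimeter = Σ |v_{i+1} − v_i|:
  edge 1→2: √(-3.6150² + 0.4115²) = 3.6383 (running 3.6383)
  edge 2→3: √(-4.4232² + -3.3490²) = 5.5481 (running 9.1864)
  edge 3→4: √(3.2350² + -3.7085²) = 4.9212 (running 14.1076)
  edge 4→5: √(2.3320² + 0.2410²) = 2.3444 (running 16.4520)
  edge 5→1: √(2.4712² + 6.4050²) = 6.8652 (running 23.3172)
Perimeter = 23.3172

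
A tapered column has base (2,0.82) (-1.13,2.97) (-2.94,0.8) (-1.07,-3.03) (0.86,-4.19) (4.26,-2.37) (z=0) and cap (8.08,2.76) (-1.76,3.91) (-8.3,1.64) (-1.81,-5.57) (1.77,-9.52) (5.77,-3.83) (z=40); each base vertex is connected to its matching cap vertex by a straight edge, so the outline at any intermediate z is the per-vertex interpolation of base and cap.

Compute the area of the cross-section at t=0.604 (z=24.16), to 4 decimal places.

Cross-section at t=0.604: each vertex is (1-t)·p0[i] + t·p1[i].
  v1: (1-0.604)·(2,0.82) + 0.604·(8.08,2.76) = (5.6723,1.9918)
  v2: (1-0.604)·(-1.13,2.97) + 0.604·(-1.76,3.91) = (-1.5105,3.5378)
  v3: (1-0.604)·(-2.94,0.8) + 0.604·(-8.3,1.64) = (-6.1774,1.3074)
  v4: (1-0.604)·(-1.07,-3.03) + 0.604·(-1.81,-5.57) = (-1.5170,-4.5642)
  v5: (1-0.604)·(0.86,-4.19) + 0.604·(1.77,-9.52) = (1.4096,-7.4093)
  v6: (1-0.604)·(4.26,-2.37) + 0.604·(5.77,-3.83) = (5.1720,-3.2518)
Shoelace sum Σ(x_i·y_{i+1} − x_{i+1}·y_i):
  i=1: 5.6723·3.5378 − -1.5105·1.9918 = +23.0759 (running +23.0759)
  i=2: -1.5105·1.3074 − -6.1774·3.5378 = +19.8795 (running +42.9554)
  i=3: -6.1774·-4.5642 − -1.5170·1.3074 = +30.1780 (running +73.1334)
  i=4: -1.5170·-7.4093 − 1.4096·-4.5642 = +17.6735 (running +90.8069)
  i=5: 1.4096·-3.2518 − 5.1720·-7.4093 = +33.7374 (running +124.5443)
  i=6: 5.1720·1.9918 − 5.6723·-3.2518 = +28.7469 (running +153.2912)
Area = |Σ|/2 = |153.2912|/2 = 76.6456

Area at t=0.604: 76.6456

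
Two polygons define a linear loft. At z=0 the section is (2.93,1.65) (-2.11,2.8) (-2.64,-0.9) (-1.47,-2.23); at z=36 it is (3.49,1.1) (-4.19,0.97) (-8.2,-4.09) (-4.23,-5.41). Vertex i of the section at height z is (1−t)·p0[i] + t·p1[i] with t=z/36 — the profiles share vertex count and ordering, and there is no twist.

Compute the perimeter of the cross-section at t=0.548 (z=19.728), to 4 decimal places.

Cross-section at t=0.548: each vertex is (1-t)·p0[i] + t·p1[i].
  v1: (1-0.548)·(2.93,1.65) + 0.548·(3.49,1.1) = (3.2369,1.3486)
  v2: (1-0.548)·(-2.11,2.8) + 0.548·(-4.19,0.97) = (-3.2498,1.7972)
  v3: (1-0.548)·(-2.64,-0.9) + 0.548·(-8.2,-4.09) = (-5.6869,-2.6481)
  v4: (1-0.548)·(-1.47,-2.23) + 0.548·(-4.23,-5.41) = (-2.9825,-3.9726)
Perimeter = Σ |v_{i+1} − v_i|:
  edge 1→2: √(-6.4867² + 0.4486²) = 6.5022 (running 6.5022)
  edge 2→3: √(-2.4370² + -4.4453²) = 5.0695 (running 11.5717)
  edge 3→4: √(2.7044² + -1.3245²) = 3.0113 (running 14.5830)
  edge 4→1: √(6.2194² + 5.3212²) = 8.1851 (running 22.7681)
Perimeter = 22.7681

Perimeter at t=0.548: 22.7681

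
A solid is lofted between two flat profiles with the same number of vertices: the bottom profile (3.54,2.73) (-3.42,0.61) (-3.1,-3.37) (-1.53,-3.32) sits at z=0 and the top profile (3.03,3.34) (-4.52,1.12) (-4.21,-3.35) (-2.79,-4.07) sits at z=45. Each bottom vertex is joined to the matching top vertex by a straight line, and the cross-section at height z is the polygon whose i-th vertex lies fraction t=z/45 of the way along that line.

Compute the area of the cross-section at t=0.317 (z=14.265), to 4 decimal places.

Cross-section at t=0.317: each vertex is (1-t)·p0[i] + t·p1[i].
  v1: (1-0.317)·(3.54,2.73) + 0.317·(3.03,3.34) = (3.3783,2.9234)
  v2: (1-0.317)·(-3.42,0.61) + 0.317·(-4.52,1.12) = (-3.7687,0.7717)
  v3: (1-0.317)·(-3.1,-3.37) + 0.317·(-4.21,-3.35) = (-3.4519,-3.3637)
  v4: (1-0.317)·(-1.53,-3.32) + 0.317·(-2.79,-4.07) = (-1.9294,-3.5578)
Shoelace sum Σ(x_i·y_{i+1} − x_{i+1}·y_i):
  i=1: 3.3783·0.7717 − -3.7687·2.9234 = +13.6243 (running +13.6243)
  i=2: -3.7687·-3.3637 − -3.4519·0.7717 = +15.3403 (running +28.9646)
  i=3: -3.4519·-3.5578 − -1.9294·-3.3637 = +5.7910 (running +34.7556)
  i=4: -1.9294·2.9234 − 3.3783·-3.5578 = +6.3788 (running +41.1344)
Area = |Σ|/2 = |41.1344|/2 = 20.5672

Area at t=0.317: 20.5672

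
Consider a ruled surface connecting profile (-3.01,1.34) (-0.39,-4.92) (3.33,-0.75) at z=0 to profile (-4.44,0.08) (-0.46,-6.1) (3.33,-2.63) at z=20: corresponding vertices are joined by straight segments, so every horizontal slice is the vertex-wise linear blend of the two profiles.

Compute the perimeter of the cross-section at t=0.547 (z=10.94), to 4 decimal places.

Perimeter at t=0.547: 19.9286

Cross-section at t=0.547: each vertex is (1-t)·p0[i] + t·p1[i].
  v1: (1-0.547)·(-3.01,1.34) + 0.547·(-4.44,0.08) = (-3.7922,0.6508)
  v2: (1-0.547)·(-0.39,-4.92) + 0.547·(-0.46,-6.1) = (-0.4283,-5.5655)
  v3: (1-0.547)·(3.33,-0.75) + 0.547·(3.33,-2.63) = (3.3300,-1.7784)
Perimeter = Σ |v_{i+1} − v_i|:
  edge 1→2: √(3.3639² + -6.2162²) = 7.0681 (running 7.0681)
  edge 2→3: √(3.7583² + 3.7871²) = 5.3354 (running 12.4035)
  edge 3→1: √(-7.1222² + 2.4291²) = 7.5251 (running 19.9286)
Perimeter = 19.9286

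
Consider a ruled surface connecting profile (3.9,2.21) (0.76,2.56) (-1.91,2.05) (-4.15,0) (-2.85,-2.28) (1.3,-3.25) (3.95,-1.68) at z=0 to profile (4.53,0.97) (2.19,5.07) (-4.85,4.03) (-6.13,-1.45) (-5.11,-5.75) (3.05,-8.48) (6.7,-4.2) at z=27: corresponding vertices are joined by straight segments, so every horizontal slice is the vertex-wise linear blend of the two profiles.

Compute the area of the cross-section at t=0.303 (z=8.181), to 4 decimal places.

Area at t=0.303: 56.2781

Cross-section at t=0.303: each vertex is (1-t)·p0[i] + t·p1[i].
  v1: (1-0.303)·(3.9,2.21) + 0.303·(4.53,0.97) = (4.0909,1.8343)
  v2: (1-0.303)·(0.76,2.56) + 0.303·(2.19,5.07) = (1.1933,3.3205)
  v3: (1-0.303)·(-1.91,2.05) + 0.303·(-4.85,4.03) = (-2.8008,2.6499)
  v4: (1-0.303)·(-4.15,0) + 0.303·(-6.13,-1.45) = (-4.7499,-0.4393)
  v5: (1-0.303)·(-2.85,-2.28) + 0.303·(-5.11,-5.75) = (-3.5348,-3.3314)
  v6: (1-0.303)·(1.3,-3.25) + 0.303·(3.05,-8.48) = (1.8302,-4.8347)
  v7: (1-0.303)·(3.95,-1.68) + 0.303·(6.7,-4.2) = (4.7833,-2.4436)
Shoelace sum Σ(x_i·y_{i+1} − x_{i+1}·y_i):
  i=1: 4.0909·3.3205 − 1.1933·1.8343 = +11.3951 (running +11.3951)
  i=2: 1.1933·2.6499 − -2.8008·3.3205 = +12.4624 (running +23.8574)
  i=3: -2.8008·-0.4393 − -4.7499·2.6499 = +13.8176 (running +37.6750)
  i=4: -4.7499·-3.3314 − -3.5348·-0.4393 = +14.2710 (running +51.9460)
  i=5: -3.5348·-4.8347 − 1.8302·-3.3314 = +23.1869 (running +75.1329)
  i=6: 1.8302·-2.4436 − 4.7833·-4.8347 = +18.6532 (running +93.7861)
  i=7: 4.7833·1.8343 − 4.0909·-2.4436 = +18.7702 (running +112.5563)
Area = |Σ|/2 = |112.5563|/2 = 56.2781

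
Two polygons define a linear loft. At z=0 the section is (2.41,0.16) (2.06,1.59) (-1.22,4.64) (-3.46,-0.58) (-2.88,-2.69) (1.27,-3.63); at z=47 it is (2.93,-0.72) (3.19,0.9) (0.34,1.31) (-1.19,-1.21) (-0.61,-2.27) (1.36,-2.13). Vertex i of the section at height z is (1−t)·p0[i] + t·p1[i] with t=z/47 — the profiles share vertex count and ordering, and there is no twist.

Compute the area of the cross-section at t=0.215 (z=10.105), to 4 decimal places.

Area at t=0.215: 25.9457

Cross-section at t=0.215: each vertex is (1-t)·p0[i] + t·p1[i].
  v1: (1-0.215)·(2.41,0.16) + 0.215·(2.93,-0.72) = (2.5218,-0.0292)
  v2: (1-0.215)·(2.06,1.59) + 0.215·(3.19,0.9) = (2.3030,1.4417)
  v3: (1-0.215)·(-1.22,4.64) + 0.215·(0.34,1.31) = (-0.8846,3.9240)
  v4: (1-0.215)·(-3.46,-0.58) + 0.215·(-1.19,-1.21) = (-2.9720,-0.7154)
  v5: (1-0.215)·(-2.88,-2.69) + 0.215·(-0.61,-2.27) = (-2.3920,-2.5997)
  v6: (1-0.215)·(1.27,-3.63) + 0.215·(1.36,-2.13) = (1.2893,-3.3075)
Shoelace sum Σ(x_i·y_{i+1} − x_{i+1}·y_i):
  i=1: 2.5218·1.4417 − 2.3030·-0.0292 = +3.7028 (running +3.7028)
  i=2: 2.3030·3.9240 − -0.8846·1.4417 = +10.3122 (running +14.0150)
  i=3: -0.8846·-0.7154 − -2.9720·3.9240 = +12.2950 (running +26.3099)
  i=4: -2.9720·-2.5997 − -2.3920·-0.7154 = +6.0149 (running +32.3248)
  i=5: -2.3920·-3.3075 − 1.2893·-2.5997 = +11.2633 (running +43.5881)
  i=6: 1.2893·-0.0292 − 2.5218·-3.3075 = +8.3032 (running +51.8913)
Area = |Σ|/2 = |51.8913|/2 = 25.9457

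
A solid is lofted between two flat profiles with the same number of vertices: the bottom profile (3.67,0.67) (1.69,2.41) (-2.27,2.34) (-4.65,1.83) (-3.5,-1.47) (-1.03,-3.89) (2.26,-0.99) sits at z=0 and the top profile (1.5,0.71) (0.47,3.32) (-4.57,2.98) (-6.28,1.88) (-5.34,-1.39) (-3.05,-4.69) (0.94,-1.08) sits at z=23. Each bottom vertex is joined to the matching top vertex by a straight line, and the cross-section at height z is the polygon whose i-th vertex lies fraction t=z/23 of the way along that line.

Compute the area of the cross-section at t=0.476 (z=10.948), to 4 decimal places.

Cross-section at t=0.476: each vertex is (1-t)·p0[i] + t·p1[i].
  v1: (1-0.476)·(3.67,0.67) + 0.476·(1.5,0.71) = (2.6371,0.6890)
  v2: (1-0.476)·(1.69,2.41) + 0.476·(0.47,3.32) = (1.1093,2.8432)
  v3: (1-0.476)·(-2.27,2.34) + 0.476·(-4.57,2.98) = (-3.3648,2.6446)
  v4: (1-0.476)·(-4.65,1.83) + 0.476·(-6.28,1.88) = (-5.4259,1.8538)
  v5: (1-0.476)·(-3.5,-1.47) + 0.476·(-5.34,-1.39) = (-4.3758,-1.4319)
  v6: (1-0.476)·(-1.03,-3.89) + 0.476·(-3.05,-4.69) = (-1.9915,-4.2708)
  v7: (1-0.476)·(2.26,-0.99) + 0.476·(0.94,-1.08) = (1.6317,-1.0328)
Shoelace sum Σ(x_i·y_{i+1} − x_{i+1}·y_i):
  i=1: 2.6371·2.8432 − 1.1093·0.6890 = +6.7333 (running +6.7333)
  i=2: 1.1093·2.6446 − -3.3648·2.8432 = +12.5003 (running +19.2336)
  i=3: -3.3648·1.8538 − -5.4259·2.6446 = +8.1118 (running +27.3454)
  i=4: -5.4259·-1.4319 − -4.3758·1.8538 = +15.8814 (running +43.2268)
  i=5: -4.3758·-4.2708 − -1.9915·-1.4319 = +15.8366 (running +59.0634)
  i=6: -1.9915·-1.0328 − 1.6317·-4.2708 = +9.0255 (running +68.0889)
  i=7: 1.6317·0.6890 − 2.6371·-1.0328 = +3.8480 (running +71.9369)
Area = |Σ|/2 = |71.9369|/2 = 35.9685

Area at t=0.476: 35.9685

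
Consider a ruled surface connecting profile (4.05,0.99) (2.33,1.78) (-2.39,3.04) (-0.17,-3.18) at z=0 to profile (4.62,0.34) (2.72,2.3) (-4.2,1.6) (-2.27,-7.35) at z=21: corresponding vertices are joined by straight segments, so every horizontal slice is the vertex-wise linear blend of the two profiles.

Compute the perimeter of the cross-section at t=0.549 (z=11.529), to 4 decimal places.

Cross-section at t=0.549: each vertex is (1-t)·p0[i] + t·p1[i].
  v1: (1-0.549)·(4.05,0.99) + 0.549·(4.62,0.34) = (4.3629,0.6331)
  v2: (1-0.549)·(2.33,1.78) + 0.549·(2.72,2.3) = (2.5441,2.0655)
  v3: (1-0.549)·(-2.39,3.04) + 0.549·(-4.2,1.6) = (-3.3837,2.2494)
  v4: (1-0.549)·(-0.17,-3.18) + 0.549·(-2.27,-7.35) = (-1.3229,-5.4693)
Perimeter = Σ |v_{i+1} − v_i|:
  edge 1→2: √(-1.8188² + 1.4323²) = 2.3151 (running 2.3151)
  edge 2→3: √(-5.9278² + 0.1840²) = 5.9307 (running 8.2458)
  edge 3→4: √(2.0608² + -7.7188²) = 7.9891 (running 16.2349)
  edge 4→1: √(5.6858² + 6.1025²) = 8.3408 (running 24.5757)
Perimeter = 24.5757

Perimeter at t=0.549: 24.5757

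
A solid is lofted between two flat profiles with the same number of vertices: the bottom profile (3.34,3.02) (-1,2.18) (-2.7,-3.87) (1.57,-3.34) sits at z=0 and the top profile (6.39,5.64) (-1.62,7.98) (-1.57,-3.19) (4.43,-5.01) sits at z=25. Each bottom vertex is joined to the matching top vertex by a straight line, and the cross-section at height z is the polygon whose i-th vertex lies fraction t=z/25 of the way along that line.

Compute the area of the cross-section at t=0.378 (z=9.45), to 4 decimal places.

Cross-section at t=0.378: each vertex is (1-t)·p0[i] + t·p1[i].
  v1: (1-0.378)·(3.34,3.02) + 0.378·(6.39,5.64) = (4.4929,4.0104)
  v2: (1-0.378)·(-1,2.18) + 0.378·(-1.62,7.98) = (-1.2344,4.3724)
  v3: (1-0.378)·(-2.7,-3.87) + 0.378·(-1.57,-3.19) = (-2.2729,-3.6130)
  v4: (1-0.378)·(1.57,-3.34) + 0.378·(4.43,-5.01) = (2.6511,-3.9713)
Shoelace sum Σ(x_i·y_{i+1} − x_{i+1}·y_i):
  i=1: 4.4929·4.3724 − -1.2344·4.0104 = +24.5950 (running +24.5950)
  i=2: -1.2344·-3.6130 − -2.2729·4.3724 = +14.3975 (running +38.9925)
  i=3: -2.2729·-3.9713 − 2.6511·-3.6130 = +18.6044 (running +57.5969)
  i=4: 2.6511·4.0104 − 4.4929·-3.9713 = +28.4743 (running +86.0712)
Area = |Σ|/2 = |86.0712|/2 = 43.0356

Area at t=0.378: 43.0356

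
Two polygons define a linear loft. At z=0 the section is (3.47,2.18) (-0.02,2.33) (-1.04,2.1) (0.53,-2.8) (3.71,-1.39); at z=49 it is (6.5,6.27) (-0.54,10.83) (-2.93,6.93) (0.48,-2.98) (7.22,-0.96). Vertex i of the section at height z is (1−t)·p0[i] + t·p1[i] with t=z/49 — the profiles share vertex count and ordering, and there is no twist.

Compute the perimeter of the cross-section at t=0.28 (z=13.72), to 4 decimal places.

Cross-section at t=0.28: each vertex is (1-t)·p0[i] + t·p1[i].
  v1: (1-0.28)·(3.47,2.18) + 0.28·(6.5,6.27) = (4.3184,3.3252)
  v2: (1-0.28)·(-0.02,2.33) + 0.28·(-0.54,10.83) = (-0.1656,4.7100)
  v3: (1-0.28)·(-1.04,2.1) + 0.28·(-2.93,6.93) = (-1.5692,3.4524)
  v4: (1-0.28)·(0.53,-2.8) + 0.28·(0.48,-2.98) = (0.5160,-2.8504)
  v5: (1-0.28)·(3.71,-1.39) + 0.28·(7.22,-0.96) = (4.6928,-1.2696)
Perimeter = Σ |v_{i+1} − v_i|:
  edge 1→2: √(-4.4840² + 1.3848²) = 4.6930 (running 4.6930)
  edge 2→3: √(-1.4036² + -1.2576²) = 1.8846 (running 6.5775)
  edge 3→4: √(2.0852² + -6.3028²) = 6.6388 (running 13.2163)
  edge 4→5: √(4.1768² + 1.5808²) = 4.4659 (running 17.6823)
  edge 5→1: √(-0.3744² + 4.5948²) = 4.6100 (running 22.2923)
Perimeter = 22.2923

Perimeter at t=0.28: 22.2923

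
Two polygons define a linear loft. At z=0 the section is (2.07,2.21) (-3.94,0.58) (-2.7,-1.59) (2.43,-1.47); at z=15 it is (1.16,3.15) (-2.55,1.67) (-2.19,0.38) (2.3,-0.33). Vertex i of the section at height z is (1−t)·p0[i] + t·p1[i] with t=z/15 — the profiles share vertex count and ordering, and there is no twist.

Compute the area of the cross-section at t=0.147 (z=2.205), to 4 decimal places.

Cross-section at t=0.147: each vertex is (1-t)·p0[i] + t·p1[i].
  v1: (1-0.147)·(2.07,2.21) + 0.147·(1.16,3.15) = (1.9362,2.3482)
  v2: (1-0.147)·(-3.94,0.58) + 0.147·(-2.55,1.67) = (-3.7357,0.7402)
  v3: (1-0.147)·(-2.7,-1.59) + 0.147·(-2.19,0.38) = (-2.6250,-1.3004)
  v4: (1-0.147)·(2.43,-1.47) + 0.147·(2.3,-0.33) = (2.4109,-1.3024)
Shoelace sum Σ(x_i·y_{i+1} − x_{i+1}·y_i):
  i=1: 1.9362·0.7402 − -3.7357·2.3482 = +10.2053 (running +10.2053)
  i=2: -3.7357·-1.3004 − -2.6250·0.7402 = +6.8010 (running +17.0063)
  i=3: -2.6250·-1.3024 − 2.4109·-1.3004 = +6.5540 (running +23.5603)
  i=4: 2.4109·2.3482 − 1.9362·-1.3024 = +8.1830 (running +31.7433)
Area = |Σ|/2 = |31.7433|/2 = 15.8717

Area at t=0.147: 15.8717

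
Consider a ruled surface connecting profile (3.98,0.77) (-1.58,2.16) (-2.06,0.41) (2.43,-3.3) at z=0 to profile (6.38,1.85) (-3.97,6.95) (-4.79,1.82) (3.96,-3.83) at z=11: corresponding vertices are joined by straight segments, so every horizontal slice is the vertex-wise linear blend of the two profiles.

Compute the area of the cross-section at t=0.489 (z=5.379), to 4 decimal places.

Cross-section at t=0.489: each vertex is (1-t)·p0[i] + t·p1[i].
  v1: (1-0.489)·(3.98,0.77) + 0.489·(6.38,1.85) = (5.1536,1.2981)
  v2: (1-0.489)·(-1.58,2.16) + 0.489·(-3.97,6.95) = (-2.7487,4.5023)
  v3: (1-0.489)·(-2.06,0.41) + 0.489·(-4.79,1.82) = (-3.3950,1.0995)
  v4: (1-0.489)·(2.43,-3.3) + 0.489·(3.96,-3.83) = (3.1782,-3.5592)
Shoelace sum Σ(x_i·y_{i+1} − x_{i+1}·y_i):
  i=1: 5.1536·4.5023 − -2.7487·1.2981 = +26.7713 (running +26.7713)
  i=2: -2.7487·1.0995 − -3.3950·4.5023 = +12.2630 (running +39.0343)
  i=3: -3.3950·-3.5592 − 3.1782·1.0995 = +8.5889 (running +47.6232)
  i=4: 3.1782·1.2981 − 5.1536·-3.5592 = +22.4682 (running +70.0914)
Area = |Σ|/2 = |70.0914|/2 = 35.0457

Area at t=0.489: 35.0457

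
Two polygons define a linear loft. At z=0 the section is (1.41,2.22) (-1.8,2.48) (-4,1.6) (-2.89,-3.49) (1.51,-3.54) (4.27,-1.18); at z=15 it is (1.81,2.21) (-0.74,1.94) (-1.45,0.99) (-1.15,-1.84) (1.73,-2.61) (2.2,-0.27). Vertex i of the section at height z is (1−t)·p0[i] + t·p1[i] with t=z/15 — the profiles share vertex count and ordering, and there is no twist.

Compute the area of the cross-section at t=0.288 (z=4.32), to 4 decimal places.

Area at t=0.288: 29.1257

Cross-section at t=0.288: each vertex is (1-t)·p0[i] + t·p1[i].
  v1: (1-0.288)·(1.41,2.22) + 0.288·(1.81,2.21) = (1.5252,2.2171)
  v2: (1-0.288)·(-1.8,2.48) + 0.288·(-0.74,1.94) = (-1.4947,2.3245)
  v3: (1-0.288)·(-4,1.6) + 0.288·(-1.45,0.99) = (-3.2656,1.4243)
  v4: (1-0.288)·(-2.89,-3.49) + 0.288·(-1.15,-1.84) = (-2.3889,-3.0148)
  v5: (1-0.288)·(1.51,-3.54) + 0.288·(1.73,-2.61) = (1.5734,-3.2722)
  v6: (1-0.288)·(4.27,-1.18) + 0.288·(2.2,-0.27) = (3.6738,-0.9179)
Shoelace sum Σ(x_i·y_{i+1} − x_{i+1}·y_i):
  i=1: 1.5252·2.3245 − -1.4947·2.2171 = +6.8593 (running +6.8593)
  i=2: -1.4947·1.4243 − -3.2656·2.3245 = +5.4619 (running +12.3211)
  i=3: -3.2656·-3.0148 − -2.3889·1.4243 = +13.2477 (running +25.5688)
  i=4: -2.3889·-3.2722 − 1.5734·-3.0148 = +12.5602 (running +38.1290)
  i=5: 1.5734·-0.9179 − 3.6738·-3.2722 = +10.5772 (running +48.7061)
  i=6: 3.6738·2.2171 − 1.5252·-0.9179 = +9.5454 (running +58.2515)
Area = |Σ|/2 = |58.2515|/2 = 29.1257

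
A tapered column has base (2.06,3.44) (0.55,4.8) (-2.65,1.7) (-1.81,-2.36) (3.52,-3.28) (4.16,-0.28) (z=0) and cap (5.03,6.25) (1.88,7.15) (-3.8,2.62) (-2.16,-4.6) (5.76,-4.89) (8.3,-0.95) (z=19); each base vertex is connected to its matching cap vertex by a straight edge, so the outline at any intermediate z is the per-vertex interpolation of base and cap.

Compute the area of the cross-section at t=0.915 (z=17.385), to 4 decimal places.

Cross-section at t=0.915: each vertex is (1-t)·p0[i] + t·p1[i].
  v1: (1-0.915)·(2.06,3.44) + 0.915·(5.03,6.25) = (4.7775,6.0111)
  v2: (1-0.915)·(0.55,4.8) + 0.915·(1.88,7.15) = (1.7670,6.9503)
  v3: (1-0.915)·(-2.65,1.7) + 0.915·(-3.8,2.62) = (-3.7022,2.5418)
  v4: (1-0.915)·(-1.81,-2.36) + 0.915·(-2.16,-4.6) = (-2.1303,-4.4096)
  v5: (1-0.915)·(3.52,-3.28) + 0.915·(5.76,-4.89) = (5.5696,-4.7531)
  v6: (1-0.915)·(4.16,-0.28) + 0.915·(8.3,-0.95) = (7.9481,-0.8931)
Shoelace sum Σ(x_i·y_{i+1} − x_{i+1}·y_i):
  i=1: 4.7775·6.9503 − 1.7670·6.0111 = +22.5838 (running +22.5838)
  i=2: 1.7670·2.5418 − -3.7022·6.9503 = +30.2228 (running +52.8066)
  i=3: -3.7022·-4.4096 − -2.1303·2.5418 = +21.7401 (running +74.5467)
  i=4: -2.1303·-4.7531 − 5.5696·-4.4096 = +34.6851 (running +109.2318)
  i=5: 5.5696·-0.8931 − 7.9481·-4.7531 = +32.8046 (running +142.0364)
  i=6: 7.9481·6.0111 − 4.7775·-0.8931 = +52.0438 (running +194.0802)
Area = |Σ|/2 = |194.0802|/2 = 97.0401

Area at t=0.915: 97.0401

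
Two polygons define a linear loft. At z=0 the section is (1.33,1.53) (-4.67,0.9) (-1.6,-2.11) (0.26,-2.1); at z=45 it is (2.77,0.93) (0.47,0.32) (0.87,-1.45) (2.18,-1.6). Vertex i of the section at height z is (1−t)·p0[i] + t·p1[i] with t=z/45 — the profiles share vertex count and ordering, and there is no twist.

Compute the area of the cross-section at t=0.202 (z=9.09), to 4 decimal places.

Area at t=0.202: 11.0302

Cross-section at t=0.202: each vertex is (1-t)·p0[i] + t·p1[i].
  v1: (1-0.202)·(1.33,1.53) + 0.202·(2.77,0.93) = (1.6209,1.4088)
  v2: (1-0.202)·(-4.67,0.9) + 0.202·(0.47,0.32) = (-3.6317,0.7828)
  v3: (1-0.202)·(-1.6,-2.11) + 0.202·(0.87,-1.45) = (-1.1011,-1.9767)
  v4: (1-0.202)·(0.26,-2.1) + 0.202·(2.18,-1.6) = (0.6478,-1.9990)
Shoelace sum Σ(x_i·y_{i+1} − x_{i+1}·y_i):
  i=1: 1.6209·0.7828 − -3.6317·1.4088 = +6.3853 (running +6.3853)
  i=2: -3.6317·-1.9767 − -1.1011·0.7828 = +8.0407 (running +14.4260)
  i=3: -1.1011·-1.9990 − 0.6478·-1.9767 = +3.4816 (running +17.9076)
  i=4: 0.6478·1.4088 − 1.6209·-1.9990 = +4.1528 (running +22.0604)
Area = |Σ|/2 = |22.0604|/2 = 11.0302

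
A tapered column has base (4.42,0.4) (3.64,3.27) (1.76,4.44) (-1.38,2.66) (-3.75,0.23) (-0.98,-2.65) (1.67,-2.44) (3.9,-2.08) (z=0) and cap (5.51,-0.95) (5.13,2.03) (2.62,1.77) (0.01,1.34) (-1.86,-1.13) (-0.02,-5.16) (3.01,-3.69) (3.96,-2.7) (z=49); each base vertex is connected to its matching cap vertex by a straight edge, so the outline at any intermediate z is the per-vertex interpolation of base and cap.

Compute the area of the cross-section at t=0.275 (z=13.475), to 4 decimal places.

Area at t=0.275: 37.6263

Cross-section at t=0.275: each vertex is (1-t)·p0[i] + t·p1[i].
  v1: (1-0.275)·(4.42,0.4) + 0.275·(5.51,-0.95) = (4.7197,0.0287)
  v2: (1-0.275)·(3.64,3.27) + 0.275·(5.13,2.03) = (4.0497,2.9290)
  v3: (1-0.275)·(1.76,4.44) + 0.275·(2.62,1.77) = (1.9965,3.7058)
  v4: (1-0.275)·(-1.38,2.66) + 0.275·(0.01,1.34) = (-0.9977,2.2970)
  v5: (1-0.275)·(-3.75,0.23) + 0.275·(-1.86,-1.13) = (-3.2302,-0.1440)
  v6: (1-0.275)·(-0.98,-2.65) + 0.275·(-0.02,-5.16) = (-0.7160,-3.3403)
  v7: (1-0.275)·(1.67,-2.44) + 0.275·(3.01,-3.69) = (2.0385,-2.7837)
  v8: (1-0.275)·(3.9,-2.08) + 0.275·(3.96,-2.7) = (3.9165,-2.2505)
Shoelace sum Σ(x_i·y_{i+1} − x_{i+1}·y_i):
  i=1: 4.7197·2.9290 − 4.0497·0.0287 = +13.7077 (running +13.7077)
  i=2: 4.0497·3.7058 − 1.9965·2.9290 = +9.1596 (running +22.8673)
  i=3: 1.9965·2.2970 − -0.9977·3.7058 = +8.2834 (running +31.1507)
  i=4: -0.9977·-0.1440 − -3.2302·2.2970 = +7.5636 (running +38.7143)
  i=5: -3.2302·-3.3403 − -0.7160·-0.1440 = +10.6867 (running +49.4010)
  i=6: -0.7160·-2.7837 − 2.0385·-3.3403 = +8.8023 (running +58.2033)
  i=7: 2.0385·-2.2505 − 3.9165·-2.7837 = +6.3149 (running +64.5182)
  i=8: 3.9165·0.0287 − 4.7197·-2.2505 = +10.7344 (running +75.2526)
Area = |Σ|/2 = |75.2526|/2 = 37.6263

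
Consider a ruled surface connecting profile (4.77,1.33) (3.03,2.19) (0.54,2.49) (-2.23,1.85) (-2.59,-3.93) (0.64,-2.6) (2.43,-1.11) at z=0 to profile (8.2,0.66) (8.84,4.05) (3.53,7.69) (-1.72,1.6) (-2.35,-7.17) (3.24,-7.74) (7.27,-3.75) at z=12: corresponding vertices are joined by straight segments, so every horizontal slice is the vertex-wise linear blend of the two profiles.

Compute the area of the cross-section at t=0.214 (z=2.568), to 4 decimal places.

Area at t=0.214: 42.3591

Cross-section at t=0.214: each vertex is (1-t)·p0[i] + t·p1[i].
  v1: (1-0.214)·(4.77,1.33) + 0.214·(8.2,0.66) = (5.5040,1.1866)
  v2: (1-0.214)·(3.03,2.19) + 0.214·(8.84,4.05) = (4.2733,2.5880)
  v3: (1-0.214)·(0.54,2.49) + 0.214·(3.53,7.69) = (1.1799,3.6028)
  v4: (1-0.214)·(-2.23,1.85) + 0.214·(-1.72,1.6) = (-2.1209,1.7965)
  v5: (1-0.214)·(-2.59,-3.93) + 0.214·(-2.35,-7.17) = (-2.5386,-4.6234)
  v6: (1-0.214)·(0.64,-2.6) + 0.214·(3.24,-7.74) = (1.1964,-3.7000)
  v7: (1-0.214)·(2.43,-1.11) + 0.214·(7.27,-3.75) = (3.4658,-1.6750)
Shoelace sum Σ(x_i·y_{i+1} − x_{i+1}·y_i):
  i=1: 5.5040·2.5880 − 4.2733·1.1866 = +9.1738 (running +9.1738)
  i=2: 4.2733·3.6028 − 1.1799·2.5880 = +12.3425 (running +21.5163)
  i=3: 1.1799·1.7965 − -2.1209·3.6028 = +9.7607 (running +31.2769)
  i=4: -2.1209·-4.6234 − -2.5386·1.7965 = +14.3662 (running +45.6431)
  i=5: -2.5386·-3.7000 − 1.1964·-4.6234 = +14.9243 (running +60.5673)
  i=6: 1.1964·-1.6750 − 3.4658·-3.7000 = +10.8193 (running +71.3866)
  i=7: 3.4658·1.1866 − 5.5040·-1.6750 = +13.3316 (running +84.7181)
Area = |Σ|/2 = |84.7181|/2 = 42.3591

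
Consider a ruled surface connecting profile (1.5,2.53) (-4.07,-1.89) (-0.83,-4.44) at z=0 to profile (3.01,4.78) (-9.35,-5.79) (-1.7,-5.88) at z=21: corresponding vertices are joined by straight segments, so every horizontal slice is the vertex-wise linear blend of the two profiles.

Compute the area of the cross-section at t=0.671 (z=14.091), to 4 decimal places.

Cross-section at t=0.671: each vertex is (1-t)·p0[i] + t·p1[i].
  v1: (1-0.671)·(1.5,2.53) + 0.671·(3.01,4.78) = (2.5132,4.0398)
  v2: (1-0.671)·(-4.07,-1.89) + 0.671·(-9.35,-5.79) = (-7.6129,-4.5069)
  v3: (1-0.671)·(-0.83,-4.44) + 0.671·(-1.7,-5.88) = (-1.4138,-5.4062)
Shoelace sum Σ(x_i·y_{i+1} − x_{i+1}·y_i):
  i=1: 2.5132·-4.5069 − -7.6129·4.0398 = +19.4273 (running +19.4273)
  i=2: -7.6129·-5.4062 − -1.4138·-4.5069 = +34.7853 (running +54.2127)
  i=3: -1.4138·4.0398 − 2.5132·-5.4062 = +7.8757 (running +62.0884)
Area = |Σ|/2 = |62.0884|/2 = 31.0442

Area at t=0.671: 31.0442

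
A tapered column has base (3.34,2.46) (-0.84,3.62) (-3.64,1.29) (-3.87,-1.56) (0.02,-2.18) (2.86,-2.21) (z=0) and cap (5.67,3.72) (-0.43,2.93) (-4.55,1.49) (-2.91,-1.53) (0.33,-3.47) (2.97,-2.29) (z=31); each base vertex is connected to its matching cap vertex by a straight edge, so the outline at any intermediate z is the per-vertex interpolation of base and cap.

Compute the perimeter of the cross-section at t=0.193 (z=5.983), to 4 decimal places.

Cross-section at t=0.193: each vertex is (1-t)·p0[i] + t·p1[i].
  v1: (1-0.193)·(3.34,2.46) + 0.193·(5.67,3.72) = (3.7897,2.7032)
  v2: (1-0.193)·(-0.84,3.62) + 0.193·(-0.43,2.93) = (-0.7609,3.4868)
  v3: (1-0.193)·(-3.64,1.29) + 0.193·(-4.55,1.49) = (-3.8156,1.3286)
  v4: (1-0.193)·(-3.87,-1.56) + 0.193·(-2.91,-1.53) = (-3.6847,-1.5542)
  v5: (1-0.193)·(0.02,-2.18) + 0.193·(0.33,-3.47) = (0.0798,-2.4290)
  v6: (1-0.193)·(2.86,-2.21) + 0.193·(2.97,-2.29) = (2.8812,-2.2254)
Perimeter = Σ |v_{i+1} − v_i|:
  edge 1→2: √(-4.5506² + 0.7837²) = 4.6175 (running 4.6175)
  edge 2→3: √(-3.0548² + -2.1582²) = 3.7403 (running 8.3578)
  edge 3→4: √(0.1309² + -2.8828²) = 2.8858 (running 11.2436)
  edge 4→5: √(3.7645² + -0.8748²) = 3.8648 (running 15.1084)
  edge 5→6: √(2.8014² + 0.2035²) = 2.8088 (running 17.9172)
  edge 6→1: √(0.9085² + 4.9286²) = 5.0116 (running 22.9289)
Perimeter = 22.9289

Perimeter at t=0.193: 22.9289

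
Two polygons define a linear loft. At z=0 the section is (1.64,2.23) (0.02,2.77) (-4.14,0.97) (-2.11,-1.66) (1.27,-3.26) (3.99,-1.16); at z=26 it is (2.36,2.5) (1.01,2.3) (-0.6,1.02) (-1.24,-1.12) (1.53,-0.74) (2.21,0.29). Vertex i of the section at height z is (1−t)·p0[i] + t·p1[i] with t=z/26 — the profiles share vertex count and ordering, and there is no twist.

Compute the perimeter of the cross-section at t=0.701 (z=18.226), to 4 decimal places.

Perimeter at t=0.701: 13.9545

Cross-section at t=0.701: each vertex is (1-t)·p0[i] + t·p1[i].
  v1: (1-0.701)·(1.64,2.23) + 0.701·(2.36,2.5) = (2.1447,2.4193)
  v2: (1-0.701)·(0.02,2.77) + 0.701·(1.01,2.3) = (0.7140,2.4405)
  v3: (1-0.701)·(-4.14,0.97) + 0.701·(-0.6,1.02) = (-1.6585,1.0050)
  v4: (1-0.701)·(-2.11,-1.66) + 0.701·(-1.24,-1.12) = (-1.5001,-1.2815)
  v5: (1-0.701)·(1.27,-3.26) + 0.701·(1.53,-0.74) = (1.4523,-1.4935)
  v6: (1-0.701)·(3.99,-1.16) + 0.701·(2.21,0.29) = (2.7422,-0.1436)
Perimeter = Σ |v_{i+1} − v_i|:
  edge 1→2: √(-1.4307² + 0.0213²) = 1.4309 (running 1.4309)
  edge 2→3: √(-2.3725² + -1.4355²) = 2.7729 (running 4.2038)
  edge 3→4: √(0.1583² + -2.2865²) = 2.2920 (running 6.4958)
  edge 4→5: √(2.9524² + -0.2120²) = 2.9600 (running 9.4558)
  edge 5→6: √(1.2900² + 1.3499²) = 1.8672 (running 11.3230)
  edge 6→1: √(-0.5975² + 2.5628²) = 2.6315 (running 13.9545)
Perimeter = 13.9545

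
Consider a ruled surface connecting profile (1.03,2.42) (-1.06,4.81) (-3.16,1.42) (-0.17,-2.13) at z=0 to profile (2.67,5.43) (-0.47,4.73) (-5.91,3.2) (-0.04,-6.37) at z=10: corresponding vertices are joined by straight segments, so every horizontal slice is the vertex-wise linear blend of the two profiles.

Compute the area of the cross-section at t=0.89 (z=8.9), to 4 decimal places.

Area at t=0.89: 43.5896

Cross-section at t=0.89: each vertex is (1-t)·p0[i] + t·p1[i].
  v1: (1-0.89)·(1.03,2.42) + 0.89·(2.67,5.43) = (2.4896,5.0989)
  v2: (1-0.89)·(-1.06,4.81) + 0.89·(-0.47,4.73) = (-0.5349,4.7388)
  v3: (1-0.89)·(-3.16,1.42) + 0.89·(-5.91,3.2) = (-5.6075,3.0042)
  v4: (1-0.89)·(-0.17,-2.13) + 0.89·(-0.04,-6.37) = (-0.0543,-5.9036)
Shoelace sum Σ(x_i·y_{i+1} − x_{i+1}·y_i):
  i=1: 2.4896·4.7388 − -0.5349·5.0989 = +14.5251 (running +14.5251)
  i=2: -0.5349·3.0042 − -5.6075·4.7388 = +24.9659 (running +39.4910)
  i=3: -5.6075·-5.9036 − -0.0543·3.0042 = +33.2676 (running +72.7586)
  i=4: -0.0543·5.0989 − 2.4896·-5.9036 = +14.4207 (running +87.1793)
Area = |Σ|/2 = |87.1793|/2 = 43.5896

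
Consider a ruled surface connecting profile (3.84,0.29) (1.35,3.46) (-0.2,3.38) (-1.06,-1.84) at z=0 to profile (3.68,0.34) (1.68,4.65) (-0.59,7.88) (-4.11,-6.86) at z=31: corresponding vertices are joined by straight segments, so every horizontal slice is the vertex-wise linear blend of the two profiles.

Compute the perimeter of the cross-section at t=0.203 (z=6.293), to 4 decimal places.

Perimeter at t=0.203: 19.5734

Cross-section at t=0.203: each vertex is (1-t)·p0[i] + t·p1[i].
  v1: (1-0.203)·(3.84,0.29) + 0.203·(3.68,0.34) = (3.8075,0.3001)
  v2: (1-0.203)·(1.35,3.46) + 0.203·(1.68,4.65) = (1.4170,3.7016)
  v3: (1-0.203)·(-0.2,3.38) + 0.203·(-0.59,7.88) = (-0.2792,4.2935)
  v4: (1-0.203)·(-1.06,-1.84) + 0.203·(-4.11,-6.86) = (-1.6792,-2.8591)
Perimeter = Σ |v_{i+1} − v_i|:
  edge 1→2: √(-2.3905² + 3.4014²) = 4.1574 (running 4.1574)
  edge 2→3: √(-1.6962² + 0.5919²) = 1.7965 (running 5.9539)
  edge 3→4: √(-1.4000² + -7.1526²) = 7.2883 (running 13.2422)
  edge 4→1: √(5.4867² + 3.1592²) = 6.3312 (running 19.5734)
Perimeter = 19.5734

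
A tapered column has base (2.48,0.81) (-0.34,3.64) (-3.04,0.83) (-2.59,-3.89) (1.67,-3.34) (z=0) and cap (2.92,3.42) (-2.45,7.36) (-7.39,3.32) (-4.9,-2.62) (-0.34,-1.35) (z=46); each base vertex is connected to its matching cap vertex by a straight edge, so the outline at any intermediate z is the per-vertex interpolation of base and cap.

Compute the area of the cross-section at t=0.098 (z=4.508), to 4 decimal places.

Area at t=0.098: 31.9835

Cross-section at t=0.098: each vertex is (1-t)·p0[i] + t·p1[i].
  v1: (1-0.098)·(2.48,0.81) + 0.098·(2.92,3.42) = (2.5231,1.0658)
  v2: (1-0.098)·(-0.34,3.64) + 0.098·(-2.45,7.36) = (-0.5468,4.0046)
  v3: (1-0.098)·(-3.04,0.83) + 0.098·(-7.39,3.32) = (-3.4663,1.0740)
  v4: (1-0.098)·(-2.59,-3.89) + 0.098·(-4.9,-2.62) = (-2.8164,-3.7655)
  v5: (1-0.098)·(1.67,-3.34) + 0.098·(-0.34,-1.35) = (1.4730,-3.1450)
Shoelace sum Σ(x_i·y_{i+1} − x_{i+1}·y_i):
  i=1: 2.5231·4.0046 − -0.5468·1.0658 = +10.6867 (running +10.6867)
  i=2: -0.5468·1.0740 − -3.4663·4.0046 = +13.2938 (running +23.9805)
  i=3: -3.4663·-3.7655 − -2.8164·1.0740 = +16.0773 (running +40.0578)
  i=4: -2.8164·-3.1450 − 1.4730·-3.7655 = +14.4042 (running +54.4620)
  i=5: 1.4730·1.0658 − 2.5231·-3.1450 = +9.5051 (running +63.9671)
Area = |Σ|/2 = |63.9671|/2 = 31.9835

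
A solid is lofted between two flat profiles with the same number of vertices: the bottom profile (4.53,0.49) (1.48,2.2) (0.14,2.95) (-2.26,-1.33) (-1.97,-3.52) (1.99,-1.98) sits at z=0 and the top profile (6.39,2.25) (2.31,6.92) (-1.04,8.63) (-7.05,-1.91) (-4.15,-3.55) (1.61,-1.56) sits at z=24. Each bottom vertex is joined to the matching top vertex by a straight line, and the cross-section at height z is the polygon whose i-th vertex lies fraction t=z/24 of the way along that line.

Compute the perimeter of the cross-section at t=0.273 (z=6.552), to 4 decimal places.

Perimeter at t=0.273: 24.4626

Cross-section at t=0.273: each vertex is (1-t)·p0[i] + t·p1[i].
  v1: (1-0.273)·(4.53,0.49) + 0.273·(6.39,2.25) = (5.0378,0.9705)
  v2: (1-0.273)·(1.48,2.2) + 0.273·(2.31,6.92) = (1.7066,3.4886)
  v3: (1-0.273)·(0.14,2.95) + 0.273·(-1.04,8.63) = (-0.1821,4.5006)
  v4: (1-0.273)·(-2.26,-1.33) + 0.273·(-7.05,-1.91) = (-3.5677,-1.4883)
  v5: (1-0.273)·(-1.97,-3.52) + 0.273·(-4.15,-3.55) = (-2.5651,-3.5282)
  v6: (1-0.273)·(1.99,-1.98) + 0.273·(1.61,-1.56) = (1.8863,-1.8653)
Perimeter = Σ |v_{i+1} − v_i|:
  edge 1→2: √(-3.3312² + 2.5181²) = 4.1758 (running 4.1758)
  edge 2→3: √(-1.8887² + 1.0121²) = 2.1428 (running 6.3186)
  edge 3→4: √(-3.3855² + -5.9890²) = 6.8797 (running 13.1983)
  edge 4→5: √(1.0025² + -2.0398²) = 2.2729 (running 15.4712)
  edge 5→6: √(4.4514² + 1.6628²) = 4.7518 (running 20.2230)
  edge 6→1: √(3.1515² + 2.8358²) = 4.2396 (running 24.4626)
Perimeter = 24.4626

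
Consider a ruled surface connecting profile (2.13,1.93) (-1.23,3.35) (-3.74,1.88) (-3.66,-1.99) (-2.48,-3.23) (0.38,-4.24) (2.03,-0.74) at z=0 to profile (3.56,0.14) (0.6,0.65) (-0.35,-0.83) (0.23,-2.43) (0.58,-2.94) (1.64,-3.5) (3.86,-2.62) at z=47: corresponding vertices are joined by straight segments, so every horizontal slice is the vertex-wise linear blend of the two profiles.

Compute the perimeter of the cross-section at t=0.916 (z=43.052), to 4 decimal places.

Perimeter at t=0.916: 14.0121

Cross-section at t=0.916: each vertex is (1-t)·p0[i] + t·p1[i].
  v1: (1-0.916)·(2.13,1.93) + 0.916·(3.56,0.14) = (3.4399,0.2904)
  v2: (1-0.916)·(-1.23,3.35) + 0.916·(0.6,0.65) = (0.4463,0.8768)
  v3: (1-0.916)·(-3.74,1.88) + 0.916·(-0.35,-0.83) = (-0.6348,-0.6024)
  v4: (1-0.916)·(-3.66,-1.99) + 0.916·(0.23,-2.43) = (-0.0968,-2.3930)
  v5: (1-0.916)·(-2.48,-3.23) + 0.916·(0.58,-2.94) = (0.3230,-2.9644)
  v6: (1-0.916)·(0.38,-4.24) + 0.916·(1.64,-3.5) = (1.5342,-3.5622)
  v7: (1-0.916)·(2.03,-0.74) + 0.916·(3.86,-2.62) = (3.7063,-2.4621)
Perimeter = Σ |v_{i+1} − v_i|:
  edge 1→2: √(-2.9936² + 0.5864²) = 3.0505 (running 3.0505)
  edge 2→3: √(-1.0810² + -1.4792²) = 1.8321 (running 4.8826)
  edge 3→4: √(0.5380² + -1.7907²) = 1.8698 (running 6.7523)
  edge 4→5: √(0.4197² + -0.5713²) = 0.7089 (running 7.4613)
  edge 5→6: √(1.2112² + -0.5978²) = 1.3507 (running 8.8120)
  edge 6→7: √(2.1721² + 1.1001²) = 2.4348 (running 11.2468)
  edge 7→1: √(-0.2664² + 2.7524²) = 2.7653 (running 14.0121)
Perimeter = 14.0121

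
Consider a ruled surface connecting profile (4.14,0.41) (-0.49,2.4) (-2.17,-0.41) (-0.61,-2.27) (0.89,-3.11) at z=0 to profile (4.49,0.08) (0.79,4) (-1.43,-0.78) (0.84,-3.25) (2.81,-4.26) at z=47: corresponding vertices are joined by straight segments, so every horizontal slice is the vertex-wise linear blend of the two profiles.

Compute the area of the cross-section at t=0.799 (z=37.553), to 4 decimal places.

Area at t=0.799: 25.0846

Cross-section at t=0.799: each vertex is (1-t)·p0[i] + t·p1[i].
  v1: (1-0.799)·(4.14,0.41) + 0.799·(4.49,0.08) = (4.4196,0.1463)
  v2: (1-0.799)·(-0.49,2.4) + 0.799·(0.79,4) = (0.5327,3.6784)
  v3: (1-0.799)·(-2.17,-0.41) + 0.799·(-1.43,-0.78) = (-1.5787,-0.7056)
  v4: (1-0.799)·(-0.61,-2.27) + 0.799·(0.84,-3.25) = (0.5485,-3.0530)
  v5: (1-0.799)·(0.89,-3.11) + 0.799·(2.81,-4.26) = (2.4241,-4.0289)
Shoelace sum Σ(x_i·y_{i+1} − x_{i+1}·y_i):
  i=1: 4.4196·3.6784 − 0.5327·0.1463 = +16.1793 (running +16.1793)
  i=2: 0.5327·-0.7056 − -1.5787·3.6784 = +5.4313 (running +21.6106)
  i=3: -1.5787·-3.0530 − 0.5485·-0.7056 = +5.2070 (running +26.8176)
  i=4: 0.5485·-4.0289 − 2.4241·-3.0530 = +5.1907 (running +32.0084)
  i=5: 2.4241·0.1463 − 4.4196·-4.0289 = +18.1608 (running +50.1692)
Area = |Σ|/2 = |50.1692|/2 = 25.0846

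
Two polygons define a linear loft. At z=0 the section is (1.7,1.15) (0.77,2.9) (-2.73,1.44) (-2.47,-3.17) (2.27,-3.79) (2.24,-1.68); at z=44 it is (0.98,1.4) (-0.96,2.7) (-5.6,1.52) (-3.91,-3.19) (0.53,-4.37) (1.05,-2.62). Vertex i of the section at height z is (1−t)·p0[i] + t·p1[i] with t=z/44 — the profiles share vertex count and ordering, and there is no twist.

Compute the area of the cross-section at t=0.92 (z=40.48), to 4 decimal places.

Area at t=0.92: 33.0856

Cross-section at t=0.92: each vertex is (1-t)·p0[i] + t·p1[i].
  v1: (1-0.92)·(1.7,1.15) + 0.92·(0.98,1.4) = (1.0376,1.3800)
  v2: (1-0.92)·(0.77,2.9) + 0.92·(-0.96,2.7) = (-0.8216,2.7160)
  v3: (1-0.92)·(-2.73,1.44) + 0.92·(-5.6,1.52) = (-5.3704,1.5136)
  v4: (1-0.92)·(-2.47,-3.17) + 0.92·(-3.91,-3.19) = (-3.7948,-3.1884)
  v5: (1-0.92)·(2.27,-3.79) + 0.92·(0.53,-4.37) = (0.6692,-4.3236)
  v6: (1-0.92)·(2.24,-1.68) + 0.92·(1.05,-2.62) = (1.1452,-2.5448)
Shoelace sum Σ(x_i·y_{i+1} − x_{i+1}·y_i):
  i=1: 1.0376·2.7160 − -0.8216·1.3800 = +3.9519 (running +3.9519)
  i=2: -0.8216·1.5136 − -5.3704·2.7160 = +13.3424 (running +17.2944)
  i=3: -5.3704·-3.1884 − -3.7948·1.5136 = +22.8668 (running +40.1612)
  i=4: -3.7948·-4.3236 − 0.6692·-3.1884 = +18.5409 (running +58.7020)
  i=5: 0.6692·-2.5448 − 1.1452·-4.3236 = +3.2484 (running +61.9504)
  i=6: 1.1452·1.3800 − 1.0376·-2.5448 = +4.2209 (running +66.1713)
Area = |Σ|/2 = |66.1713|/2 = 33.0856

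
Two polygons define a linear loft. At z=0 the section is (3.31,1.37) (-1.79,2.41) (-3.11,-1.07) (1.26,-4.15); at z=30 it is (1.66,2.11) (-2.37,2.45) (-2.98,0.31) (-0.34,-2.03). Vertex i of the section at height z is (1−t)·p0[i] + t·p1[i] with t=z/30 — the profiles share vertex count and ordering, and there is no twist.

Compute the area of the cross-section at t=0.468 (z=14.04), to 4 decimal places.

Cross-section at t=0.468: each vertex is (1-t)·p0[i] + t·p1[i].
  v1: (1-0.468)·(3.31,1.37) + 0.468·(1.66,2.11) = (2.5378,1.7163)
  v2: (1-0.468)·(-1.79,2.41) + 0.468·(-2.37,2.45) = (-2.0614,2.4287)
  v3: (1-0.468)·(-3.11,-1.07) + 0.468·(-2.98,0.31) = (-3.0492,-0.4242)
  v4: (1-0.468)·(1.26,-4.15) + 0.468·(-0.34,-2.03) = (0.5112,-3.1578)
Shoelace sum Σ(x_i·y_{i+1} − x_{i+1}·y_i):
  i=1: 2.5378·2.4287 − -2.0614·1.7163 = +9.7017 (running +9.7017)
  i=2: -2.0614·-0.4242 − -3.0492·2.4287 = +8.2799 (running +17.9816)
  i=3: -3.0492·-3.1578 − 0.5112·-0.4242 = +9.8456 (running +27.8272)
  i=4: 0.5112·1.7163 − 2.5378·-3.1578 = +8.8913 (running +36.7186)
Area = |Σ|/2 = |36.7186|/2 = 18.3593

Area at t=0.468: 18.3593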